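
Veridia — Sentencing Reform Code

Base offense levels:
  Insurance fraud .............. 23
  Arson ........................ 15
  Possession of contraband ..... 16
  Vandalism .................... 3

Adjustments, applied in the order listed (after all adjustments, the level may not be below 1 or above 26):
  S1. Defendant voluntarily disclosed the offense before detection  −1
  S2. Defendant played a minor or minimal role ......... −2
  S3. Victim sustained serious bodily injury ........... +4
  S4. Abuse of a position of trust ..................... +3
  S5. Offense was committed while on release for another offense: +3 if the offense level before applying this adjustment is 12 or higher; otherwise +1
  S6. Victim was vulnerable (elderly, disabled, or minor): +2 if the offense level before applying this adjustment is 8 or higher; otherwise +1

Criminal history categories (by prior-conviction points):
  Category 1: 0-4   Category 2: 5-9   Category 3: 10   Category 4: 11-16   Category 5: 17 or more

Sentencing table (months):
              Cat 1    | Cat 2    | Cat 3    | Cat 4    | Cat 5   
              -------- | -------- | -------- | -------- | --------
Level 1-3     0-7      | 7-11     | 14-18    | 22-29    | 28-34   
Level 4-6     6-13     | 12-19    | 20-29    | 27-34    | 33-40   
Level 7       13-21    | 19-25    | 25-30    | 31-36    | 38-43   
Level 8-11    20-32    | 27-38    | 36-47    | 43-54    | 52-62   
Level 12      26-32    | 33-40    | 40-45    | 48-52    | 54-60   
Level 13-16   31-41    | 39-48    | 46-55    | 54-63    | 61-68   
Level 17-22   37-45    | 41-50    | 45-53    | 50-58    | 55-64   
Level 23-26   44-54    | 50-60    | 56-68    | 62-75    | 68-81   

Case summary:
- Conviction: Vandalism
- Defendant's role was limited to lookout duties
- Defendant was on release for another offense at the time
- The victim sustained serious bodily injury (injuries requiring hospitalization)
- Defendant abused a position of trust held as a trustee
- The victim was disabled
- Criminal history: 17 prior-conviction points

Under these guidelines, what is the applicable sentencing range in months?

52-62 months

Base offense level for vandalism: 3.
S1 does not apply.
S2 applies: 3 − 2 = 1.
S3 applies: 1 + 4 = 5.
S4 applies: 5 + 3 = 8.
S5 applies (level before this adjustment is 8 < 12, so +1): 8 + 1 = 9.
S6 applies (level before this adjustment is 9 ≥ 8, so +2): 9 + 2 = 11.
Final offense level: 11.
Criminal history: 17 prior points → Category 5 (17+).
Level 11 falls in the 8-11 band.
Grid: Level 8-11 × Category 5 = 52-62 months.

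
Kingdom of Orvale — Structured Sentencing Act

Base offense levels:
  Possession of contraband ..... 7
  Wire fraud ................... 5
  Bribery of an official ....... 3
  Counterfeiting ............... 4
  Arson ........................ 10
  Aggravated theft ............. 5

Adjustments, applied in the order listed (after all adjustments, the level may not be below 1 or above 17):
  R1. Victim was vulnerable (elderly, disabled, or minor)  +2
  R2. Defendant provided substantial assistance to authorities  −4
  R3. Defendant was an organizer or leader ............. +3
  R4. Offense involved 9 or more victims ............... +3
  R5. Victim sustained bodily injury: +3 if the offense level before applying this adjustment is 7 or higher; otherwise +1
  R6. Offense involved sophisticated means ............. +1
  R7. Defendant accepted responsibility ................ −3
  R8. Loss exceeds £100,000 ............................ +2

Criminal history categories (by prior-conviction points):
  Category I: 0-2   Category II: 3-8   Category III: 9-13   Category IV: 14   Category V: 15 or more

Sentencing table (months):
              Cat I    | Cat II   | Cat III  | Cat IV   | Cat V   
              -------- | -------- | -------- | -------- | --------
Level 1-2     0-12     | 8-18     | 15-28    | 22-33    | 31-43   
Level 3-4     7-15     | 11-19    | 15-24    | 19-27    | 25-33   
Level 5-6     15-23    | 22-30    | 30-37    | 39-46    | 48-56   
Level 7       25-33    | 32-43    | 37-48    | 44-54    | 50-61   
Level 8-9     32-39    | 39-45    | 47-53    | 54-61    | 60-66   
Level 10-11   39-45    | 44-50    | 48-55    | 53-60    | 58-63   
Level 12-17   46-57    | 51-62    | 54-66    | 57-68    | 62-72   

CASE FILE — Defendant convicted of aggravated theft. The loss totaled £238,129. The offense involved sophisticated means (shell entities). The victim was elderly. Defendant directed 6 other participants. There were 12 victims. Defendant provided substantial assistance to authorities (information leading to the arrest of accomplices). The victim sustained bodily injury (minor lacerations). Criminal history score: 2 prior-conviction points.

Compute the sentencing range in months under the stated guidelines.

Base offense level for aggravated theft: 5.
R1 applies: 5 + 2 = 7.
R2 applies: 7 − 4 = 3.
R3 applies: 3 + 3 = 6.
R4 applies: 6 + 3 = 9.
R5 applies (level before this adjustment is 9 ≥ 7, so +3): 9 + 3 = 12.
R6 applies: 12 + 1 = 13.
R8 applies: 13 + 2 = 15.
Final offense level: 15.
Criminal history: 2 prior points → Category I (0-2).
Level 15 falls in the 12-17 band.
Grid: Level 12-17 × Category I = 46-57 months.

46-57 months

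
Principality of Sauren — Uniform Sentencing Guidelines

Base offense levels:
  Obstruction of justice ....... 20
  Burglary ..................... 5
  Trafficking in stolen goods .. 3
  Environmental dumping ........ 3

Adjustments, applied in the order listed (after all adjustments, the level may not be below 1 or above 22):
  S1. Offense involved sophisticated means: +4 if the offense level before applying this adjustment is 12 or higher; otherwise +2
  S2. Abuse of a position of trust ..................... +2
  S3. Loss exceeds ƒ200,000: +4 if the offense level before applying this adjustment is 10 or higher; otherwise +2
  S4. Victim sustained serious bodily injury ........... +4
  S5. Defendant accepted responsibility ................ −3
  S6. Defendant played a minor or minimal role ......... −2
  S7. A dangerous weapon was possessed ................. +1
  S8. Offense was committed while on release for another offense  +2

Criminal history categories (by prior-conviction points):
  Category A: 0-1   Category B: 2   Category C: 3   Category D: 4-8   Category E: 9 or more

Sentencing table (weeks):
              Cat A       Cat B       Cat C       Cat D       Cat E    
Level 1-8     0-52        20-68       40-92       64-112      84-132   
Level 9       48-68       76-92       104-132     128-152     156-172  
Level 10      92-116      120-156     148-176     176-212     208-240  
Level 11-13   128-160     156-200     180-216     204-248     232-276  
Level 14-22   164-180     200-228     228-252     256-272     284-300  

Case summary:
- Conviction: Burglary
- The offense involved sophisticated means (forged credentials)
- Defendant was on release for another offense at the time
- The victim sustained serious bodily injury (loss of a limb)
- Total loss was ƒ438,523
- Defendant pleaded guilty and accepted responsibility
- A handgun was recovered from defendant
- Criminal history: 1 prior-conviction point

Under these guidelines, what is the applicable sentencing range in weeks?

128-160 weeks

Base offense level for burglary: 5.
S1 applies (level before this adjustment is 5 < 12, so +2): 5 + 2 = 7.
S2 does not apply.
S3 applies (level before this adjustment is 7 < 10, so +2): 7 + 2 = 9.
S4 applies: 9 + 4 = 13.
S5 applies: 13 − 3 = 10.
S7 applies: 10 + 1 = 11.
S8 applies: 11 + 2 = 13.
Final offense level: 13.
Criminal history: 1 prior point → Category A (0-1).
Level 13 falls in the 11-13 band.
Grid: Level 11-13 × Category A = 128-160 weeks.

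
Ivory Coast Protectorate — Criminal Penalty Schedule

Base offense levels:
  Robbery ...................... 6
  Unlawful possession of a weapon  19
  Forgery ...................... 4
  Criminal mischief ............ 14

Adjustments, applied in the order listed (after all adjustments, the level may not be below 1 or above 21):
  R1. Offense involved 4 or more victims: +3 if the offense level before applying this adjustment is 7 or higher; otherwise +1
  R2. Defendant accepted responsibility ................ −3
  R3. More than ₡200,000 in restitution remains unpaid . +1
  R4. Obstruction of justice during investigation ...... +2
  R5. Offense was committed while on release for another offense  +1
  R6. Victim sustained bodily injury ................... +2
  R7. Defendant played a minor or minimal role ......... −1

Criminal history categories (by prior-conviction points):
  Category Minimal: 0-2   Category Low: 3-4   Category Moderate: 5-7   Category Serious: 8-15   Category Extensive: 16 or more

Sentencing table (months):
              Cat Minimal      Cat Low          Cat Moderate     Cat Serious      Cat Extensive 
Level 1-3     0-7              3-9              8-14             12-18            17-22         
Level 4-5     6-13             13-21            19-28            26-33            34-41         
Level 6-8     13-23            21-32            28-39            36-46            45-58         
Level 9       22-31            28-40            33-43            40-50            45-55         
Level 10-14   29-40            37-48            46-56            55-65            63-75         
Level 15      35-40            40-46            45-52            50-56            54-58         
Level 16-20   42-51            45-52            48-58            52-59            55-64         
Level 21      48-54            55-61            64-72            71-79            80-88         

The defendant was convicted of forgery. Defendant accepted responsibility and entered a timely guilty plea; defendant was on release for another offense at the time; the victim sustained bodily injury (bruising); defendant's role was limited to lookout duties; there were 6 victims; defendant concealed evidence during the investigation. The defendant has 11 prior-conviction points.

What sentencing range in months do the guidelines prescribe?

36-46 months

Base offense level for forgery: 4.
R1 applies (level before this adjustment is 4 < 7, so +1): 4 + 1 = 5.
R2 applies: 5 − 3 = 2.
R4 applies: 2 + 2 = 4.
R5 applies: 4 + 1 = 5.
R6 applies: 5 + 2 = 7.
R7 applies: 7 − 1 = 6.
Final offense level: 6.
Criminal history: 11 prior points → Category Serious (8-15).
Level 6 falls in the 6-8 band.
Grid: Level 6-8 × Category Serious = 36-46 months.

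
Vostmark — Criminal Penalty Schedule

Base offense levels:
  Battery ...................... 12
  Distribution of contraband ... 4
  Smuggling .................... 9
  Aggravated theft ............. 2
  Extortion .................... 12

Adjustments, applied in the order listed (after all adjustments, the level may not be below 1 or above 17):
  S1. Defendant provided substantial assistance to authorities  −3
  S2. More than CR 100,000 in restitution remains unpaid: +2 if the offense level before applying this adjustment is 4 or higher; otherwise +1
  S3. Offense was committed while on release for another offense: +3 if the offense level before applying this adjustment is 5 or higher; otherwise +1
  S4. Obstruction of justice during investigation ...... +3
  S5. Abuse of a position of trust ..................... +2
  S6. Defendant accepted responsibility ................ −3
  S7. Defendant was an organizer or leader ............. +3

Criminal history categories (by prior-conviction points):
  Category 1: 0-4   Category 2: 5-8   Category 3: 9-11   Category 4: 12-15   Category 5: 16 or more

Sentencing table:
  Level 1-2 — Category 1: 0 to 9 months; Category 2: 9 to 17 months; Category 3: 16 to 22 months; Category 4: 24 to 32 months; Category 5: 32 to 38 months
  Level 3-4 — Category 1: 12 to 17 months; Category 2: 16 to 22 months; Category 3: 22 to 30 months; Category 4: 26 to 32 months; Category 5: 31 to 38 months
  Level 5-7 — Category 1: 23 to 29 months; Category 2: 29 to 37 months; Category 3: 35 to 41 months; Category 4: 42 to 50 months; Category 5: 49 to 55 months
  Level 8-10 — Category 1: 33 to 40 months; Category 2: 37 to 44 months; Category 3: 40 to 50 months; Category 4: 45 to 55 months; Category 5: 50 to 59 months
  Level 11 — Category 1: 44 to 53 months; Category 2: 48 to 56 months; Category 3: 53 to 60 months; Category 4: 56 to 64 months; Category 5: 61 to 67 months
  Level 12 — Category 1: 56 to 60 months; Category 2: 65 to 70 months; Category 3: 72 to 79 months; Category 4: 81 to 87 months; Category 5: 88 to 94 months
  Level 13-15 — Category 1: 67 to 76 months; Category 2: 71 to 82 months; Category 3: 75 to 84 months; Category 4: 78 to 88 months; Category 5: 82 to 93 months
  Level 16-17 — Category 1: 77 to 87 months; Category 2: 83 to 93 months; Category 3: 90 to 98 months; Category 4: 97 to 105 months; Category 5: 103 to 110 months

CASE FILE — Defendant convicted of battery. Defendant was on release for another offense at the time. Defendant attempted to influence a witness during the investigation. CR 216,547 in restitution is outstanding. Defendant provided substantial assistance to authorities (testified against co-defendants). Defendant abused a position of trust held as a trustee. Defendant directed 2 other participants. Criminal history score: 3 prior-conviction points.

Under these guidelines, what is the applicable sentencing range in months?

77-87 months

Base offense level for battery: 12.
S1 applies: 12 − 3 = 9.
S2 applies (level before this adjustment is 9 ≥ 4, so +2): 9 + 2 = 11.
S3 applies (level before this adjustment is 11 ≥ 5, so +3): 11 + 3 = 14.
S4 applies: 14 + 3 = 17.
S5 applies: 17 + 2 = 19.
S7 applies: 19 + 3 = 22.
Level 22 exceeds the maximum of 17; capped at 17.
Final offense level: 17.
Criminal history: 3 prior points → Category 1 (0-4).
Level 17 falls in the 16-17 band.
Grid: Level 16-17 × Category 1 = 77-87 months.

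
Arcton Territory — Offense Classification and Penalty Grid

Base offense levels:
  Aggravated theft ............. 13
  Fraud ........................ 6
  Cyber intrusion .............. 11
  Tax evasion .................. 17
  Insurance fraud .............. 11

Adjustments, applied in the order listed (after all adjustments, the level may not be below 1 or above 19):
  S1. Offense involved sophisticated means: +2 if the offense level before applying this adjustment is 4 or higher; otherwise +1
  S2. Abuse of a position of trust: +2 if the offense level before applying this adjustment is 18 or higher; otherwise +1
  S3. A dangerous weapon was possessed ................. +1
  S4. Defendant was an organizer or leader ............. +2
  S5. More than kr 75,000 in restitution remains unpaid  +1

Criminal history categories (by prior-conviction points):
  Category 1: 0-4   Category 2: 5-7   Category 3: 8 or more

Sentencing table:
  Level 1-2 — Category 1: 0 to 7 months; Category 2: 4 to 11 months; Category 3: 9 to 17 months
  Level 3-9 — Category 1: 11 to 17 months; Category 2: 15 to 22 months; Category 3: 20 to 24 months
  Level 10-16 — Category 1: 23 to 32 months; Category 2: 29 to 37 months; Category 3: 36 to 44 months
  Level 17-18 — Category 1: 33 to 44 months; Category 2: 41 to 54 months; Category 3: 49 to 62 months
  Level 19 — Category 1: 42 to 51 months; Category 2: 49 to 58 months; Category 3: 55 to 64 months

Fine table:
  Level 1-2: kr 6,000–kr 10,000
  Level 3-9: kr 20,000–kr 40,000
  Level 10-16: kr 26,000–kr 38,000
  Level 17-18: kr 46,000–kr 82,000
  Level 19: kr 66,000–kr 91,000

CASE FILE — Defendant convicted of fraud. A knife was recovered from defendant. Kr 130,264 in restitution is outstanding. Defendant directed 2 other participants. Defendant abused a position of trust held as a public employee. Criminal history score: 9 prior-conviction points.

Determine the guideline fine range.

kr 26,000–kr 38,000

Base offense level for fraud: 6.
S1 does not apply.
S2 applies (level before this adjustment is 6 < 18, so +1): 6 + 1 = 7.
S3 applies: 7 + 1 = 8.
S4 applies: 8 + 2 = 10.
S5 applies: 10 + 1 = 11.
Final offense level: 11.
Level 11 falls in the 10-16 band.
Fine table: Level 10-16 → kr 26,000–kr 38,000.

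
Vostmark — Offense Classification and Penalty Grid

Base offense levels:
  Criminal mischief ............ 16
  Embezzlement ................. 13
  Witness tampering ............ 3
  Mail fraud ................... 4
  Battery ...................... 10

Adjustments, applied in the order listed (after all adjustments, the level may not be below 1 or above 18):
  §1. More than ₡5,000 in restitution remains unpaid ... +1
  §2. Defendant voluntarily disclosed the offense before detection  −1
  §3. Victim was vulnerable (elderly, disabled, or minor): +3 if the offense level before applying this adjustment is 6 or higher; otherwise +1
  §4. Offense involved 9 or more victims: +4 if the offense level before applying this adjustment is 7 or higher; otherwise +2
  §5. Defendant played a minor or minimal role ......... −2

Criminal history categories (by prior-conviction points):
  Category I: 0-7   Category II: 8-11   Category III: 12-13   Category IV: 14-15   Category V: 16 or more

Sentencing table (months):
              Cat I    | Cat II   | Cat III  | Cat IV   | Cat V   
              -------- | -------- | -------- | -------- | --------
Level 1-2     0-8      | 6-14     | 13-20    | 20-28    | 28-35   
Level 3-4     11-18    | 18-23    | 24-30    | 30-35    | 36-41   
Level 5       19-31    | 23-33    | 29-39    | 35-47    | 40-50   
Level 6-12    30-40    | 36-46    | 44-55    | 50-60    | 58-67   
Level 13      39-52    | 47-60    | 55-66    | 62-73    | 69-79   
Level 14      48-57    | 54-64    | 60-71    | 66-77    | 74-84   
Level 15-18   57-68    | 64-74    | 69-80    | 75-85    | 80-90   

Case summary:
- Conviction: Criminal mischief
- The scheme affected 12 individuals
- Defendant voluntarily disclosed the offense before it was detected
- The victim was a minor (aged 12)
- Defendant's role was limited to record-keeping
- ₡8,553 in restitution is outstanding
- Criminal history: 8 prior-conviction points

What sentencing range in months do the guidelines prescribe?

64-74 months

Base offense level for criminal mischief: 16.
§1 applies: 16 + 1 = 17.
§2 applies: 17 − 1 = 16.
§3 applies (level before this adjustment is 16 ≥ 6, so +3): 16 + 3 = 19.
§4 applies (level before this adjustment is 19 ≥ 7, so +4): 19 + 4 = 23.
§5 applies: 23 − 2 = 21.
Level 21 exceeds the maximum of 18; capped at 18.
Final offense level: 18.
Criminal history: 8 prior points → Category II (8-11).
Level 18 falls in the 15-18 band.
Grid: Level 15-18 × Category II = 64-74 months.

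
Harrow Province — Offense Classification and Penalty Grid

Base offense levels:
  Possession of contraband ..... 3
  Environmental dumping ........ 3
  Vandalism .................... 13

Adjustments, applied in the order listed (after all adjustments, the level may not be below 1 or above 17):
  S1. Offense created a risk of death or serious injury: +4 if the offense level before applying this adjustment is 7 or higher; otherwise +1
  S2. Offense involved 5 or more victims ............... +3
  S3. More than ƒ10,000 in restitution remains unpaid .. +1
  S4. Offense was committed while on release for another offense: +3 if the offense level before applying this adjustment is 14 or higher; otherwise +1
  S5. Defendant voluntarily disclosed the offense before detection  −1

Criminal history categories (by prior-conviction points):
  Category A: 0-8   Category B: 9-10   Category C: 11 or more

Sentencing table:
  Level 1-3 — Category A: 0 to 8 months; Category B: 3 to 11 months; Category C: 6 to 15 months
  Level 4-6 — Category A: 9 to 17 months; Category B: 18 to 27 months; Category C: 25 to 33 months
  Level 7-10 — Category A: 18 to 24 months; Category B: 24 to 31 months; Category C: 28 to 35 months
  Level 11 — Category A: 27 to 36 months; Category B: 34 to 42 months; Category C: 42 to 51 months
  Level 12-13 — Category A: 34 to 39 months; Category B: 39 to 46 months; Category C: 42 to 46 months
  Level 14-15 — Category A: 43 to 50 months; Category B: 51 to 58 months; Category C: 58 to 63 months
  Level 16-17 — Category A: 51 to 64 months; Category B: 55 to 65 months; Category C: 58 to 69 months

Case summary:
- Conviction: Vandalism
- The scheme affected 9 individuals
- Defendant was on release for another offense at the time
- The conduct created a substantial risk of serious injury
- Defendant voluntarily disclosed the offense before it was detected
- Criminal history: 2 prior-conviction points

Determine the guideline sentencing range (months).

Base offense level for vandalism: 13.
S1 applies (level before this adjustment is 13 ≥ 7, so +4): 13 + 4 = 17.
S2 applies: 17 + 3 = 20.
S4 applies (level before this adjustment is 20 ≥ 14, so +3): 20 + 3 = 23.
S5 applies: 23 − 1 = 22.
Level 22 exceeds the maximum of 17; capped at 17.
Final offense level: 17.
Criminal history: 2 prior points → Category A (0-8).
Level 17 falls in the 16-17 band.
Grid: Level 16-17 × Category A = 51-64 months.

51-64 months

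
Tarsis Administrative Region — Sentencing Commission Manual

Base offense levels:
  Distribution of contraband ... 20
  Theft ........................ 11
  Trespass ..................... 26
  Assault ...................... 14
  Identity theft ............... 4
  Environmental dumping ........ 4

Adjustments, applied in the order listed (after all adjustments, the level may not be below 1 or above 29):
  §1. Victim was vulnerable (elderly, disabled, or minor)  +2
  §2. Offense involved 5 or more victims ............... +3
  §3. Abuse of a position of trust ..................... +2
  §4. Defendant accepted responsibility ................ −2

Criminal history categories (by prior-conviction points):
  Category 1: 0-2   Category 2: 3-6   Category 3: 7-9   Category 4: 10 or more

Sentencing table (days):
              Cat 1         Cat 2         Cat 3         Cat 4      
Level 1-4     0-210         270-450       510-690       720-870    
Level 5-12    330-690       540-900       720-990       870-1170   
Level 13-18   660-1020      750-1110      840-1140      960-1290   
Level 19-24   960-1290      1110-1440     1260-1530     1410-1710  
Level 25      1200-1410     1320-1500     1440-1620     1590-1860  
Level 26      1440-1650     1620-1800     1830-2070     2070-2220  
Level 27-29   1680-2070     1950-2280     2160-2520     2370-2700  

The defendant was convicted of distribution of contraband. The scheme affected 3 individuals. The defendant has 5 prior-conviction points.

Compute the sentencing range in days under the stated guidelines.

Base offense level for distribution of contraband: 20.
Final offense level: 20.
Criminal history: 5 prior points → Category 2 (3-6).
Level 20 falls in the 19-24 band.
Grid: Level 19-24 × Category 2 = 1110-1440 days.

1110-1440 days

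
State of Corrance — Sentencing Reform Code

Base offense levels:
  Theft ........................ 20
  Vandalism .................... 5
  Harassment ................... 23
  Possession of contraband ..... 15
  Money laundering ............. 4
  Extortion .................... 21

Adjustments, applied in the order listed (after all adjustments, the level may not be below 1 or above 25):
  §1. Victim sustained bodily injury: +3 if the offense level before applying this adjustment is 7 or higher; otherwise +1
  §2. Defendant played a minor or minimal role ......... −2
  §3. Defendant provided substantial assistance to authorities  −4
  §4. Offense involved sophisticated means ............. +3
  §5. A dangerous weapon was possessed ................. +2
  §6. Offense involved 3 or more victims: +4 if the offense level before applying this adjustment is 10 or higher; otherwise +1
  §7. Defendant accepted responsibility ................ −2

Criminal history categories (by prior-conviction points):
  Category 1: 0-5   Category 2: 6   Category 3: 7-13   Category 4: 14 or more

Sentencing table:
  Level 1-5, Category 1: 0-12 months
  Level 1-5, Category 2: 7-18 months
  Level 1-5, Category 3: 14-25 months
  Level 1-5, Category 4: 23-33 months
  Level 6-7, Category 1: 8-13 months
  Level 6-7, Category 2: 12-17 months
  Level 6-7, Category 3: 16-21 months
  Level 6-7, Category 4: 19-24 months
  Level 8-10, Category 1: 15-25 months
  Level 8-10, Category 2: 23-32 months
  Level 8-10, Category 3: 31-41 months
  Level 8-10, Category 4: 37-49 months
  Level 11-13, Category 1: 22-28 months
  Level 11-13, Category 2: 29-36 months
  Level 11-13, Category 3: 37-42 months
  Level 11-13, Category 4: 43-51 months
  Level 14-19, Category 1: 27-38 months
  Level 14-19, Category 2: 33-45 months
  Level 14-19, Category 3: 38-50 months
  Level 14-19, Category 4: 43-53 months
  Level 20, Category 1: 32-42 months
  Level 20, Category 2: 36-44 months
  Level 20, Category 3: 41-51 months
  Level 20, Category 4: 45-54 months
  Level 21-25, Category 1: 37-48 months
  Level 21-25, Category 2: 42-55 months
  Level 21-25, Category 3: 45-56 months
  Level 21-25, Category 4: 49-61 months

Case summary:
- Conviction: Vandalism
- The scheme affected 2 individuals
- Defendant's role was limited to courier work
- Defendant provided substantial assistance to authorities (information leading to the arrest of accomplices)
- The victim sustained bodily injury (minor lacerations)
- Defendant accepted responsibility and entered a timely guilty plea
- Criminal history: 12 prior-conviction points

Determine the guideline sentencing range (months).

Base offense level for vandalism: 5.
§1 applies (level before this adjustment is 5 < 7, so +1): 5 + 1 = 6.
§2 applies: 6 − 2 = 4.
§3 applies: 4 − 4 = 0.
§4 does not apply.
§7 applies: 0 − 2 = -2.
Level -2 is below the minimum of 1; floored at 1.
Final offense level: 1.
Criminal history: 12 prior points → Category 3 (7-13).
Level 1 falls in the 1-5 band.
Grid: Level 1-5 × Category 3 = 14-25 months.

14-25 months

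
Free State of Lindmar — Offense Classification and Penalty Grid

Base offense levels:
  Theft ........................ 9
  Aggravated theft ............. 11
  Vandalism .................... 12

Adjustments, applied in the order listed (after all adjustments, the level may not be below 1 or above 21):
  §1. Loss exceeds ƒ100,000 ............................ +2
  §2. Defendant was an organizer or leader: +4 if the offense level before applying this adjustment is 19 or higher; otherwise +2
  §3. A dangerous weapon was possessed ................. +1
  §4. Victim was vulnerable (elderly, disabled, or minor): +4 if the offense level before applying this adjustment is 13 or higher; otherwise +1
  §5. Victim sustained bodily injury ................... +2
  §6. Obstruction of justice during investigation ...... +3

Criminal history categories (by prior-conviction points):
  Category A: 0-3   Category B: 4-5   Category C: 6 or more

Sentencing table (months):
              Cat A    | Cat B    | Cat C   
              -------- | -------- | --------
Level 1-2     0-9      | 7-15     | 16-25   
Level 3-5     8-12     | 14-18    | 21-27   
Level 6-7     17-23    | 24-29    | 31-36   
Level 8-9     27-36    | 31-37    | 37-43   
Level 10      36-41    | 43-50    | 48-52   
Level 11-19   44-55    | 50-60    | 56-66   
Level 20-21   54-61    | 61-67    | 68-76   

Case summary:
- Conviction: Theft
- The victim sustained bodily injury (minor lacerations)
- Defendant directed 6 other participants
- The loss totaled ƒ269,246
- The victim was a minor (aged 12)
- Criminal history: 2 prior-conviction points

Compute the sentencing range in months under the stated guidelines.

Base offense level for theft: 9.
§1 applies: 9 + 2 = 11.
§2 applies (level before this adjustment is 11 < 19, so +2): 11 + 2 = 13.
§4 applies (level before this adjustment is 13 ≥ 13, so +4): 13 + 4 = 17.
§5 applies: 17 + 2 = 19.
§6 does not apply.
Final offense level: 19.
Criminal history: 2 prior points → Category A (0-3).
Level 19 falls in the 11-19 band.
Grid: Level 11-19 × Category A = 44-55 months.

44-55 months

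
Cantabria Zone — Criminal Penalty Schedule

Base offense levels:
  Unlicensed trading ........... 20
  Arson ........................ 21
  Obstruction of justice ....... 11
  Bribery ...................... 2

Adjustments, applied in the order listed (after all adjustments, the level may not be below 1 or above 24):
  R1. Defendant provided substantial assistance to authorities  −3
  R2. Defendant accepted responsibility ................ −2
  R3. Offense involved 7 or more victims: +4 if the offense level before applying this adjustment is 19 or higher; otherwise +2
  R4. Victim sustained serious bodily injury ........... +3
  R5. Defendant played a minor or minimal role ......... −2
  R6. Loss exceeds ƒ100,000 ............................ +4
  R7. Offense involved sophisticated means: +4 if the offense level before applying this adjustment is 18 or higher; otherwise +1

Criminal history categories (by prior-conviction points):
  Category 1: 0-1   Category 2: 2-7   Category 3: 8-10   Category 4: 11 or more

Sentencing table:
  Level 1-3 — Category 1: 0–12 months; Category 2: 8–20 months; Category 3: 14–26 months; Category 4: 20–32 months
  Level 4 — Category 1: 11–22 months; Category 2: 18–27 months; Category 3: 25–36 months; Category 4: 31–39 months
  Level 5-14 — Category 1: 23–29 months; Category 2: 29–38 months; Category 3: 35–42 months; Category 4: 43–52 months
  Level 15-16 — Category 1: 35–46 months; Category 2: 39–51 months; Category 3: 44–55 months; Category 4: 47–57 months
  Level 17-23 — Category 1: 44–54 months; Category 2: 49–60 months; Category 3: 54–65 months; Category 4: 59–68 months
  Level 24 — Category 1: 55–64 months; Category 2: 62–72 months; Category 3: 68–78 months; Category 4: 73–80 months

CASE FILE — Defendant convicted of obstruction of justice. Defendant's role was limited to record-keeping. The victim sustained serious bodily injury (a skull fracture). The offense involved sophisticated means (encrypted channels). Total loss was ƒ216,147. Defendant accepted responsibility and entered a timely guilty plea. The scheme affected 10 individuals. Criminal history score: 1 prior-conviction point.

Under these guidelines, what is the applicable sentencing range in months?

Base offense level for obstruction of justice: 11.
R2 applies: 11 − 2 = 9.
R3 applies (level before this adjustment is 9 < 19, so +2): 9 + 2 = 11.
R4 applies: 11 + 3 = 14.
R5 applies: 14 − 2 = 12.
R6 applies: 12 + 4 = 16.
R7 applies (level before this adjustment is 16 < 18, so +1): 16 + 1 = 17.
Final offense level: 17.
Criminal history: 1 prior point → Category 1 (0-1).
Level 17 falls in the 17-23 band.
Grid: Level 17-23 × Category 1 = 44-54 months.

44-54 months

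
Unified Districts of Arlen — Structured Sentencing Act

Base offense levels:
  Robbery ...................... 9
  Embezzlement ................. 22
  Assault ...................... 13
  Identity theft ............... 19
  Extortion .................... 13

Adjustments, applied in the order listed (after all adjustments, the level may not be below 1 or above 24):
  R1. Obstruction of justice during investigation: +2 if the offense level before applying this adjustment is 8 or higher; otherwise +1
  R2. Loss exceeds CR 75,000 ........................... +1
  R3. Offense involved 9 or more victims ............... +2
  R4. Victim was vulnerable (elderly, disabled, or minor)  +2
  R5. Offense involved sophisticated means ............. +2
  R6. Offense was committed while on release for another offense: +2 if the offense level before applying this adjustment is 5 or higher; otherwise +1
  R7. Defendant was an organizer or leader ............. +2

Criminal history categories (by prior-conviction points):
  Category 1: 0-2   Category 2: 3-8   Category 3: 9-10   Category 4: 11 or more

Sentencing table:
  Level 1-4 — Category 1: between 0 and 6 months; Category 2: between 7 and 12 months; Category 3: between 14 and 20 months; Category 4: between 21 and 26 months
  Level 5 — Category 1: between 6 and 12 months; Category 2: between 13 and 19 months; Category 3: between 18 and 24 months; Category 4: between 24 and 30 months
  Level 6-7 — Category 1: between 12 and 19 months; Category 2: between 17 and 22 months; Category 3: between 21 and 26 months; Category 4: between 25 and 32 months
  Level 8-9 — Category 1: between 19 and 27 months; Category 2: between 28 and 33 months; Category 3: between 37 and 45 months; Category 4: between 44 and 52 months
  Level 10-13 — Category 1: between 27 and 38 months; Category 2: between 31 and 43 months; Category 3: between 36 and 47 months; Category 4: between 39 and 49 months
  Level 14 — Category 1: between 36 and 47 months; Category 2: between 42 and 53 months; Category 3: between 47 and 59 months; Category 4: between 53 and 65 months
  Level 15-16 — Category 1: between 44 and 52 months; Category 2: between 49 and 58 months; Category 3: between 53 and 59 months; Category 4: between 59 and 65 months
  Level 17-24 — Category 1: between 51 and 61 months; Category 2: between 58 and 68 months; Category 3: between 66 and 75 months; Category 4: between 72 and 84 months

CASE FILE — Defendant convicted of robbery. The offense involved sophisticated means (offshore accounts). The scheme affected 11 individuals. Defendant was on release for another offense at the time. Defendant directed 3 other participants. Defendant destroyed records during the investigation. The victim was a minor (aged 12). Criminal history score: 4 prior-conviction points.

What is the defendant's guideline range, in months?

Base offense level for robbery: 9.
R1 applies (level before this adjustment is 9 ≥ 8, so +2): 9 + 2 = 11.
R3 applies: 11 + 2 = 13.
R4 applies: 13 + 2 = 15.
R5 applies: 15 + 2 = 17.
R6 applies (level before this adjustment is 17 ≥ 5, so +2): 17 + 2 = 19.
R7 applies: 19 + 2 = 21.
Final offense level: 21.
Criminal history: 4 prior points → Category 2 (3-8).
Level 21 falls in the 17-24 band.
Grid: Level 17-24 × Category 2 = 58-68 months.

58-68 months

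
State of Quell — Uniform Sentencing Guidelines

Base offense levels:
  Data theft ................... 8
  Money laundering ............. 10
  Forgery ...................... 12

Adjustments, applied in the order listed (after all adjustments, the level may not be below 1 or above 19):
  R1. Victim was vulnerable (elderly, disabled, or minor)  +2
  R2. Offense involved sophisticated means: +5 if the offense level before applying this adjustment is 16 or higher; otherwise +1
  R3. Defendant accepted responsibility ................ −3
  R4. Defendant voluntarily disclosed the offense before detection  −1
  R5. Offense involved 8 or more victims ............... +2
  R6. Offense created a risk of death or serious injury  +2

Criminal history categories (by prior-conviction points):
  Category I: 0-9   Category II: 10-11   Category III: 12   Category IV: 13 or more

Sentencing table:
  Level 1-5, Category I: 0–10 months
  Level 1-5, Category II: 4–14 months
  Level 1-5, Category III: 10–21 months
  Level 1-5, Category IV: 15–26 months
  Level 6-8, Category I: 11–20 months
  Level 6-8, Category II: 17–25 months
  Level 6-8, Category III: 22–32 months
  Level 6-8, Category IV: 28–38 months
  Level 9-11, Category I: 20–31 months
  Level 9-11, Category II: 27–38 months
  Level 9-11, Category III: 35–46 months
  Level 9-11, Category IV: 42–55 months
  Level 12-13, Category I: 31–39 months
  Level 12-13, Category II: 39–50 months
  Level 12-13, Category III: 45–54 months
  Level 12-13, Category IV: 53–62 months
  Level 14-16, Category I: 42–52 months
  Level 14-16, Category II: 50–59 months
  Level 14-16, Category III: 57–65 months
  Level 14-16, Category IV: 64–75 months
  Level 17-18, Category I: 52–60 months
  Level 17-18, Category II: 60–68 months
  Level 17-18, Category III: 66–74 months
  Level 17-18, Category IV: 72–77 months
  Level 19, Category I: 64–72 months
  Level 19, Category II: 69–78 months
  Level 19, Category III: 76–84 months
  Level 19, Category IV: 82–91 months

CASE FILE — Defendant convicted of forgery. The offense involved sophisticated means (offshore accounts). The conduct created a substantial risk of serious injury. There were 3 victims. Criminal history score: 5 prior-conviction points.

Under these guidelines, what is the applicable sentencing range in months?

42-52 months

Base offense level for forgery: 12.
R2 applies (level before this adjustment is 12 < 16, so +1): 12 + 1 = 13.
R3 does not apply.
R4 does not apply.
R5 does not apply.
R6 applies: 13 + 2 = 15.
Final offense level: 15.
Criminal history: 5 prior points → Category I (0-9).
Level 15 falls in the 14-16 band.
Grid: Level 14-16 × Category I = 42-52 months.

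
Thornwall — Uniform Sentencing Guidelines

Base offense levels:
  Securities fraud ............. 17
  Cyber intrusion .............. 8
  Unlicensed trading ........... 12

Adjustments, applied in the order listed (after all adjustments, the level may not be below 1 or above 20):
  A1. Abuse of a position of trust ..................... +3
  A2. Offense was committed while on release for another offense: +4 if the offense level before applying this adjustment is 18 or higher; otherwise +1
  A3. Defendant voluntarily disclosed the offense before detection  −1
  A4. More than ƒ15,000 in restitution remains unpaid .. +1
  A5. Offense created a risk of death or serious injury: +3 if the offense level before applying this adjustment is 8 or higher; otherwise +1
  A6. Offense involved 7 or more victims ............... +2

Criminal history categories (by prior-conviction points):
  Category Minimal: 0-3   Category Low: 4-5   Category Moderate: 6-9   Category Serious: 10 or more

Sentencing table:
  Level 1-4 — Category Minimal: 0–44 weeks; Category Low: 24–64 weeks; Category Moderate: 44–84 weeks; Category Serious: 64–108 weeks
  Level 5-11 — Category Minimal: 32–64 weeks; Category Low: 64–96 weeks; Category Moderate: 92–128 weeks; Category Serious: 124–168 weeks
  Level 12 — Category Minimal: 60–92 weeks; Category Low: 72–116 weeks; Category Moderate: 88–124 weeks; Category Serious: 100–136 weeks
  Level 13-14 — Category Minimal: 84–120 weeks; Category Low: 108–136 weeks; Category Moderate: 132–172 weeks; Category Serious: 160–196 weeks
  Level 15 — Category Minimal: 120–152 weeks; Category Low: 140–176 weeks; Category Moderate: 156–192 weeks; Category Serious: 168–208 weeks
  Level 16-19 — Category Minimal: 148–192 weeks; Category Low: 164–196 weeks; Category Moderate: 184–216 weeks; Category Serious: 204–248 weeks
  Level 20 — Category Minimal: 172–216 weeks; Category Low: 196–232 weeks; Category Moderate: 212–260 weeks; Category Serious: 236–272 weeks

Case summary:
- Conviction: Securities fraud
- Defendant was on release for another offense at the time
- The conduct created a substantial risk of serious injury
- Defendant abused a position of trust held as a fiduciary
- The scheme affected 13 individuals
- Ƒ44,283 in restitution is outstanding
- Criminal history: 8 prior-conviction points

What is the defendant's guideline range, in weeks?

212-260 weeks

Base offense level for securities fraud: 17.
A1 applies: 17 + 3 = 20.
A2 applies (level before this adjustment is 20 ≥ 18, so +4): 20 + 4 = 24.
A3 does not apply.
A4 applies: 24 + 1 = 25.
A5 applies (level before this adjustment is 25 ≥ 8, so +3): 25 + 3 = 28.
A6 applies: 28 + 2 = 30.
Level 30 exceeds the maximum of 20; capped at 20.
Final offense level: 20.
Criminal history: 8 prior points → Category Moderate (6-9).
Level 20 falls in the 20 band.
Grid: Level 20 × Category Moderate = 212-260 weeks.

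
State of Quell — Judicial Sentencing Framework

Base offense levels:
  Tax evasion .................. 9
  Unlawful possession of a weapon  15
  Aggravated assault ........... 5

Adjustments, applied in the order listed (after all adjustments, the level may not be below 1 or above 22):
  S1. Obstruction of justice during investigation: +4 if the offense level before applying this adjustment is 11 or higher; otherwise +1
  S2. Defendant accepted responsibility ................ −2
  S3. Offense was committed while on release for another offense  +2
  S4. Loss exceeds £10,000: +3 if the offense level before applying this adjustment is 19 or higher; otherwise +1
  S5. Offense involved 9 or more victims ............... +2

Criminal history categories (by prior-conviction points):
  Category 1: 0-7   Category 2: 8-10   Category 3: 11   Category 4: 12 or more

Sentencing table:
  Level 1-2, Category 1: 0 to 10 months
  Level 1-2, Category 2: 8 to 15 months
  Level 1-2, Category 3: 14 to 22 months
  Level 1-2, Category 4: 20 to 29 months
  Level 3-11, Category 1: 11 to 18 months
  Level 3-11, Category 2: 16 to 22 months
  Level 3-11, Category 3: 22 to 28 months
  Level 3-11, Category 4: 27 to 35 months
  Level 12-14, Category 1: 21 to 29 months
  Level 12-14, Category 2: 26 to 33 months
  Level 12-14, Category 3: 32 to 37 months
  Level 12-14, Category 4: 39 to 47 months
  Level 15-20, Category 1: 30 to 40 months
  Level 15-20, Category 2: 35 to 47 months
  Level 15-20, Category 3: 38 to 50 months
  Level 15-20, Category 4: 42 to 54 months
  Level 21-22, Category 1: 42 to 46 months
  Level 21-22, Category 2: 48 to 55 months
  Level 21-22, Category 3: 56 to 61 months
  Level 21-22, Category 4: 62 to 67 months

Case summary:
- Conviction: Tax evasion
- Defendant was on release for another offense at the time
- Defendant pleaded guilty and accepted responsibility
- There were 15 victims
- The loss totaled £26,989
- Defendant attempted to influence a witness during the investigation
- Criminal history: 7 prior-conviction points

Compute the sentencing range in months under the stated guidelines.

21-29 months

Base offense level for tax evasion: 9.
S1 applies (level before this adjustment is 9 < 11, so +1): 9 + 1 = 10.
S2 applies: 10 − 2 = 8.
S3 applies: 8 + 2 = 10.
S4 applies (level before this adjustment is 10 < 19, so +1): 10 + 1 = 11.
S5 applies: 11 + 2 = 13.
Final offense level: 13.
Criminal history: 7 prior points → Category 1 (0-7).
Level 13 falls in the 12-14 band.
Grid: Level 12-14 × Category 1 = 21-29 months.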